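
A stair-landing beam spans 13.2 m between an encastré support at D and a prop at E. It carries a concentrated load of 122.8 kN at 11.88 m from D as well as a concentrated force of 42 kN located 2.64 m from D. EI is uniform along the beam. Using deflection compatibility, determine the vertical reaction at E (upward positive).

R_E = 106.8 kN

Release the roller at E. Primary structure: cantilever fixed at D.
Deflection at E on the released cantilever, summing each load's contribution:
  point load 122.8 at a = 11.88: Pa²(3L − a)/(6EI) = 80071/EI
  point load 42 at a = 2.64: Pa²(3L − a)/(6EI) = 1803/EI
  δ_0 = 81874/EI
Flexibility coefficient — unit upward force at E: δ_{EE} = L³/(3EI) = 766.7/EI.
The prop prevents deflection at E: R_E = δ_0/δ_{EE} = 81874/766.7 = 106.8 kN.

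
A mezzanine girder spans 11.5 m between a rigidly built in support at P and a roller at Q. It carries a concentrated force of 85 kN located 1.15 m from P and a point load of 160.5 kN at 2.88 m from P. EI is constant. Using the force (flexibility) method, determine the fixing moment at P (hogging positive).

M_P = 386.7 kN·m

Remove the prop at Q; the released (primary) structure is a cantilever built in at P.
Deflection at Q on the released cantilever, summing each load's contribution:
  point load 85 at a = 1.15: Pa²(3L − a)/(6EI) = 624.8/EI
  point load 160.5 at a = 2.88: Pa²(3L − a)/(6EI) = 7016/EI
  δ_0 = 7641/EI
Tip deflection under a unit load at Q: L³/(3EI) = 507/EI.
The prop prevents deflection at Q: R_Q = δ_0/δ_{QQ} = 7641/507 = 15.07 kN.
Moment equilibrium about P: M_P = Σ(load moments about P) − R_Q·L = 560 − 15.07×11.5 = 386.7 kN·m.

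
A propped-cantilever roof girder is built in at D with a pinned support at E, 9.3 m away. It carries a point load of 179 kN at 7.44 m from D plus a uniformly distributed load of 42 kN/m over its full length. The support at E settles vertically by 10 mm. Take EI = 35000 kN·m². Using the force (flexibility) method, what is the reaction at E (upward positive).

R_E = 271.2 kN

Choose R_E as the redundant. The primary structure is the cantilever fixed at D.
Downward deflection at the released point E due to the loads:
  point load 179 at a = 7.44: Pa²(3L − a)/(6EI) = 33787/EI
  UDL 42: wL⁴/(8EI) = 39273/EI
  δ_0 = 73060/EI
Tip deflection under a unit load at E: L³/(3EI) = 268.1/EI.
With EI = 35000 kN·m²: δ_0 = 2.0874 m and δ_{EE} = 0.007661 m/kN.
Compatibility — the beam at E must follow the support down by 0.01 m: δ_0 − R_E·δ_{EE} = 0.01, so R_E = (2.0874 − 0.01)/0.007661 = 271.2 kN.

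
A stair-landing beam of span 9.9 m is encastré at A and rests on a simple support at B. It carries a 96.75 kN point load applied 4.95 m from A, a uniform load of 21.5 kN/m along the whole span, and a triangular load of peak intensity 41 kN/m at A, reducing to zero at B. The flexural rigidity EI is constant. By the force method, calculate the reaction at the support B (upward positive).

Remove the prop at B; the released (primary) structure is a cantilever built in at A.
Free-end deflection of the primary structure under the applied loading (downward +):
  point load 96.75 at a = 4.95: Pa²(3L − a)/(6EI) = 9779/EI
  UDL 21.5: wL⁴/(8EI) = 25816/EI
  triangular load, peak 41 at the fixed end: w₀L⁴/(30EI) = 13128/EI
  δ_0 = 48723/EI
Flexibility coefficient — unit upward force at B: δ_{BB} = L³/(3EI) = 323.4/EI.
Compatibility at B: δ_0 − R_B·δ_{BB} = 0, so R_B = 48723/323.4 = 150.6 kN.

R_B = 150.6 kN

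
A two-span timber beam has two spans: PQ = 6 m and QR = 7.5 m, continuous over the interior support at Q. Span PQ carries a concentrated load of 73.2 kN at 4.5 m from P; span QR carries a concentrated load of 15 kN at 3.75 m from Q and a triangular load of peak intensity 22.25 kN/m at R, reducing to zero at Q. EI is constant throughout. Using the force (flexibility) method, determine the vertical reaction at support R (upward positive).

Take M_Q as the redundant. Released structure: two simple spans PQ and QR with a hinge at Q.
Discontinuity in slope at Q on the released structure — sum the simple-span end rotations:
  span PQ: point load 73.2 at a = 4.5: Pab(L + a)/(6LEI) = 144.1/EI
  span QR: point load 15 at a = 3.75: Pab(L + b)/(6LEI) = 52.73/EI
  span QR: triangular load, peak 22.25: 7w₀L³/(360EI) = 182.5/EI
  relative rotation θ_0 = (144.1 + 235.3)/EI = 379.4/EI
A unit hogging moment at Q produces rotation L₁/(3EI) + L₂/(3EI) = 4.5/EI.
Compatibility: M_Q·(L₁+L₂)/(3EI) = θ_0, giving M_Q = 84.3 kN·m (hogging).
Span QR, ΣM about R: R_Q^{QR}·7.5 = 264.8 + 84.3, so R_Q^{QR} = 46.55 kN and R_R = 98.44 − 46.55 = 51.88 kN.

R_R = 51.88 kN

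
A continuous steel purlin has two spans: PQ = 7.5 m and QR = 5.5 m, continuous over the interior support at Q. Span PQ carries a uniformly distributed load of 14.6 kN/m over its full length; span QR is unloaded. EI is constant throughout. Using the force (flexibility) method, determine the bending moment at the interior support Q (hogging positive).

M_Q = 59.22 kN·m

Insert a hinge at Q; M_Q is the redundant, and each span becomes simply supported.
Discontinuity in slope at Q on the released structure — sum the simple-span end rotations:
  span PQ: UDL 14.6: wL³/(24EI) = 256.6/EI
  relative rotation θ_0 = (256.6 + 0)/EI = 256.6/EI
A unit hogging moment at Q produces rotation L₁/(3EI) + L₂/(3EI) = 4.333/EI.
Compatibility: M_Q·(L₁+L₂)/(3EI) = θ_0, giving M_Q = 59.22 kN·m (hogging).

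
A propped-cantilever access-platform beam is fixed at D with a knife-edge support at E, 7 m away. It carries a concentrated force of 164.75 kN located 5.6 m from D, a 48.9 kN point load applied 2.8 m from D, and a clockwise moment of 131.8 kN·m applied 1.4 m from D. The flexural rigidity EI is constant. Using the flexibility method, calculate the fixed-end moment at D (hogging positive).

Choose R_E as the redundant. The primary structure is the cantilever fixed at D.
Deflection at E on the released cantilever, summing each load's contribution:
  point load 164.75 at a = 5.6: Pa²(3L − a)/(6EI) = 13261/EI
  point load 48.9 at a = 2.8: Pa²(3L − a)/(6EI) = 1163/EI
  clockwise couple 131.8 at a = 1.4: M₀a(2L − a)/(2EI) = 1162/EI
  δ_0 = 15586/EI
Flexibility coefficient — unit upward force at E: δ_{EE} = L³/(3EI) = 114.3/EI.
Compatibility at E: δ_0 − R_E·δ_{EE} = 0, so R_E = 15586/114.3 = 136.3 kN.
Moment equilibrium about D: M_D = Σ(load moments about D) − R_E·L = 1191 − 136.3×7 = 237.1 kN·m.

M_D = 237.1 kN·m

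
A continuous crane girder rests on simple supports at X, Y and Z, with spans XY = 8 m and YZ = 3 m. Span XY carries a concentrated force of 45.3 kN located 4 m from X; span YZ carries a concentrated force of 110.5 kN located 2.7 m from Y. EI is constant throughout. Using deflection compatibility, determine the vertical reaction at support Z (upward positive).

R_Z = 81.49 kN

Insert a hinge at Y; M_Y is the redundant, and each span becomes simply supported.
End slopes at the hinge Y, treating each span as simply supported:
  span XY: point load 45.3 at a = 4: Pab(L + a)/(6LEI) = 181.2/EI
  span YZ: point load 110.5 at a = 2.7: Pab(L + b)/(6LEI) = 16.41/EI
  relative rotation θ_0 = (181.2 + 16.41)/EI = 197.6/EI
A unit hogging moment at Y produces rotation L₁/(3EI) + L₂/(3EI) = 3.667/EI.
Compatibility: M_Y·(L₁+L₂)/(3EI) = θ_0, giving M_Y = 53.89 kN·m (hogging).
Span YZ, ΣM about Z: R_Y^{YZ}·3 = 33.15 + 53.89, so R_Y^{YZ} = 29.01 kN and R_Z = 110.5 − 29.01 = 81.49 kN.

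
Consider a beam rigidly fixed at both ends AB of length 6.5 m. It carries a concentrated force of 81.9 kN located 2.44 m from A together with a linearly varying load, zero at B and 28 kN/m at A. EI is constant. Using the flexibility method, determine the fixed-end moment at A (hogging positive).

M_A = 137.1 kN·m

Take the two fixed-end moments M_A, M_B as redundants; the released structure is the simple span AB.
End rotations of the released simple span under the applied load (×1/EI):
  at A: point load 81.9 at a = 2.44: Pab(L + b)/(6LEI) = 219.7/EI
  at B: point load 81.9 at a = 2.44: Pab(L + a)/(6LEI) = 186/EI
  at A: triangular load, peak 28: w₀L³/(45EI) = 170.9/EI
  at B: triangular load, peak 28: 7w₀L³/(360EI) = 149.5/EI
  θ_A0 = 390.6/EI,  θ_B0 = 335.5/EI
Flexibility coefficients: a unit moment at one end gives L/(3EI) there and L/(6EI) at the far end, so f₁₁ = f₂₂ = 2.167/EI and f₁₂ = f₂₁ = 1.083/EI.
Compatibility — zero rotation at each built-in end:
  2.167 M_A + 1.083 M_B = 390.6
  1.083 M_A + 2.167 M_B = 335.5
Solving the pair gives M_A = 137.1 kN·m and M_B = 86.29 kN·m (hogging).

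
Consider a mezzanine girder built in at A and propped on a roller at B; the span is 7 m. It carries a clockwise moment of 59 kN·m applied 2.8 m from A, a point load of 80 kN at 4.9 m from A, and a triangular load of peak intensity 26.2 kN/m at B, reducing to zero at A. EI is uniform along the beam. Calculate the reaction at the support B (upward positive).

R_B = 103.6 kN

Remove the prop at B; the released (primary) structure is a cantilever built in at A.
Downward deflection at the released point B due to the loads:
  clockwise couple 59 at a = 2.8: M₀a(2L − a)/(2EI) = 925.1/EI
  point load 80 at a = 4.9: Pa²(3L − a)/(6EI) = 5154/EI
  triangular load, peak 26.2 at the free end: 11w₀L⁴/(120EI) = 5766/EI
  δ_0 = 11846/EI
Flexibility coefficient — unit upward force at B: δ_{BB} = L³/(3EI) = 114.3/EI.
The prop prevents deflection at B: R_B = δ_0/δ_{BB} = 11846/114.3 = 103.6 kN.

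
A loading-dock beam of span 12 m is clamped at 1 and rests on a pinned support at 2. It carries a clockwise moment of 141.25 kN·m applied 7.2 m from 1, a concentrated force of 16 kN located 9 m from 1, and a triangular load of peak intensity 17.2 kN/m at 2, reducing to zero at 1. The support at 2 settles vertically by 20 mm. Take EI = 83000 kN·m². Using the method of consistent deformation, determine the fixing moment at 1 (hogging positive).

Choose R_2 as the redundant. The primary structure is the cantilever fixed at 1.
Primary-structure tip deflection at 2 by superposition:
  clockwise couple 141.25 at a = 7.2: M₀a(2L − a)/(2EI) = 8543/EI
  point load 16 at a = 9: Pa²(3L − a)/(6EI) = 5832/EI
  triangular load, peak 17.2 at the free end: 11w₀L⁴/(120EI) = 32694/EI
  δ_0 = 47069/EI
Tip deflection under a unit load at 2: L³/(3EI) = 576/EI.
With EI = 83000 kN·m²: δ_0 = 0.56709 m and δ_{22} = 0.00694 m/kN.
Compatibility — the beam at 2 must follow the support down by 0.02 m: δ_0 − R_2·δ_{22} = 0.02, so R_2 = (0.56709 − 0.02)/0.00694 = 78.83 kN.
Moment equilibrium about 1: M_1 = Σ(load moments about 1) − R_2·L = 1111 − 78.83×12 = 164.8 kN·m.

M_1 = 164.8 kN·m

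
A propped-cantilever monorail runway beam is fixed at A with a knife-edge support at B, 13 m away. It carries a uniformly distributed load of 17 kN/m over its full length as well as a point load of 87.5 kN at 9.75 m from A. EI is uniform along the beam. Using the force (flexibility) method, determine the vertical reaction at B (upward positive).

Choose R_B as the redundant. The primary structure is the cantilever fixed at A.
Free-end deflection of the primary structure under the applied loading (downward +):
  UDL 17: wL⁴/(8EI) = 60692/EI
  point load 87.5 at a = 9.75: Pa²(3L − a)/(6EI) = 40550/EI
  δ_0 = 101242/EI
Flexibility coefficient — unit upward force at B: δ_{BB} = L³/(3EI) = 732.3/EI.
The prop prevents deflection at B: R_B = δ_0/δ_{BB} = 101242/732.3 = 138.2 kN.

R_B = 138.2 kN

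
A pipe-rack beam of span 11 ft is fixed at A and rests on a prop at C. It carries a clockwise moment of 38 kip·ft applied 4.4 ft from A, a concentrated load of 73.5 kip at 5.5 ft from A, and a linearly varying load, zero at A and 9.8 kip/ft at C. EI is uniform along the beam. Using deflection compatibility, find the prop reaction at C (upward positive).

Release the roller at C. Primary structure: cantilever fixed at A.
Free-end deflection of the primary structure under the applied loading (downward +):
  clockwise couple 38 at a = 4.4: M₀a(2L − a)/(2EI) = 1471/EI
  point load 73.5 at a = 5.5: Pa²(3L − a)/(6EI) = 10190/EI
  triangular load, peak 9.8 at the free end: 11w₀L⁴/(120EI) = 13152/EI
  δ_0 = 24814/EI
Flexibility coefficient — unit upward force at C: δ_{CC} = L³/(3EI) = 443.7/EI.
The prop prevents deflection at C: R_C = δ_0/δ_{CC} = 24814/443.7 = 55.93 kip.

R_C = 55.93 kip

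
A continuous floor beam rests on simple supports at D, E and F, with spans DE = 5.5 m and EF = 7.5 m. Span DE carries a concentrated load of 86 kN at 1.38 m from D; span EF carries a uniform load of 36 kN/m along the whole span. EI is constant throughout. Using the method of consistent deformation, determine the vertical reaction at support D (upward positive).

Release continuity at E by inserting a hinge; the redundant is the internal moment M_E. The primary structure is two simply-supported spans DE and EF.
Rotations at E on the released spans (each span's end-slope, ×1/EI):
  span DE: point load 86 at a = 1.38: Pab(L + a)/(6LEI) = 101.9/EI
  span EF: UDL 36: wL³/(24EI) = 632.8/EI
  relative rotation θ_0 = (101.9 + 632.8)/EI = 734.8/EI
A unit hogging moment at E produces rotation L₁/(3EI) + L₂/(3EI) = 4.333/EI.
Slope continuity at E: θ_0 = M_E·4.333/EI, so M_E = 734.8/4.333 = 169.6 kN·m (hogging).
Span DE, ΣM about D with M_E applied at E: R_E^{DE}·5.5 = 118.7 + 169.6, so R_E^{DE} = 52.41 kN and R_D = 86 − 52.41 = 33.59 kN.

R_D = 33.59 kN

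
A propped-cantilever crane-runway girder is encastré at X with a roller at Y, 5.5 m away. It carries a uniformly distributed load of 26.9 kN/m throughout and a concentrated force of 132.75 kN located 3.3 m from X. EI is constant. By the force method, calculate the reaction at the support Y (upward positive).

Take the reaction at Y as the redundant and release it; the primary structure is a cantilever fixed at X.
Downward deflection at the released point Y due to the loads:
  UDL 26.9: wL⁴/(8EI) = 3077/EI
  point load 132.75 at a = 3.3: Pa²(3L − a)/(6EI) = 3180/EI
  δ_0 = 6257/EI
Tip deflection under a unit load at Y: L³/(3EI) = 55.46/EI.
The prop prevents deflection at Y: R_Y = δ_0/δ_{YY} = 6257/55.46 = 112.8 kN.

R_Y = 112.8 kN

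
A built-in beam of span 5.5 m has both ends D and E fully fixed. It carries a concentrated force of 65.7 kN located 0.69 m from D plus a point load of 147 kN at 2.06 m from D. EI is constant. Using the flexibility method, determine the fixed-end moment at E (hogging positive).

M_E = 75.91 kN·m

Take the two fixed-end moments M_D, M_E as redundants; the released structure is the simple span DE.
Simple-span end rotations at D and E under the given loads:
  at D: point load 65.7 at a = 0.69: Pab(L + b)/(6LEI) = 68.12/EI
  at E: point load 65.7 at a = 0.69: Pab(L + a)/(6LEI) = 40.9/EI
  at D: point load 147 at a = 2.06: Pab(L + b)/(6LEI) = 282.2/EI
  at E: point load 147 at a = 2.06: Pab(L + a)/(6LEI) = 238.6/EI
  θ_D0 = 350.3/EI,  θ_E0 = 279.5/EI
Flexibility coefficients: a unit moment at one end gives L/(3EI) there and L/(6EI) at the far end, so f₁₁ = f₂₂ = 1.833/EI and f₁₂ = f₂₁ = 0.9167/EI.
Compatibility — zero rotation at each built-in end:
  1.833 M_D + 0.9167 M_E = 350.3
  0.9167 M_D + 1.833 M_E = 279.5
Solving the pair gives M_D = 153.1 kN·m and M_E = 75.91 kN·m (hogging).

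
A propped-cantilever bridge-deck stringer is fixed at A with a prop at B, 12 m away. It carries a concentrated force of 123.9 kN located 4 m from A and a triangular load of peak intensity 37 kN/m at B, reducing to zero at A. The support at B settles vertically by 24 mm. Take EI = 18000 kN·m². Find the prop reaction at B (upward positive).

Choose R_B as the redundant. The primary structure is the cantilever fixed at A.
Primary-structure tip deflection at B by superposition:
  point load 123.9 at a = 4: Pa²(3L − a)/(6EI) = 10573/EI
  triangular load, peak 37 at the free end: 11w₀L⁴/(120EI) = 70330/EI
  δ_0 = 80902/EI
Tip deflection under a unit load at B: L³/(3EI) = 576/EI.
With EI = 18000 kN·m²: δ_0 = 4.4946 m and δ_{BB} = 0.032 m/kN.
Compatibility — the beam at B must follow the support down by 0.024 m: δ_0 − R_B·δ_{BB} = 0.024, so R_B = (4.4946 − 0.024)/0.032 = 139.7 kN.

R_B = 139.7 kN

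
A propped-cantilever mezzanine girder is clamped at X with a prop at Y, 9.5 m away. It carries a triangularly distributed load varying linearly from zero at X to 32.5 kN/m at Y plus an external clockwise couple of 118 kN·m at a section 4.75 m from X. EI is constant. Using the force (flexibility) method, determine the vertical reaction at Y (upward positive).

R_Y = 98.88 kN

Remove the prop at Y; the released (primary) structure is a cantilever built in at X.
Downward deflection at the released point Y due to the loads:
  triangular load, peak 32.5 at the free end: 11w₀L⁴/(120EI) = 24265/EI
  clockwise couple 118 at a = 4.75: M₀a(2L − a)/(2EI) = 3994/EI
  δ_0 = 28259/EI
Tip deflection under a unit load at Y: L³/(3EI) = 285.8/EI.
Compatibility at Y: δ_0 − R_Y·δ_{YY} = 0, so R_Y = 28259/285.8 = 98.88 kN.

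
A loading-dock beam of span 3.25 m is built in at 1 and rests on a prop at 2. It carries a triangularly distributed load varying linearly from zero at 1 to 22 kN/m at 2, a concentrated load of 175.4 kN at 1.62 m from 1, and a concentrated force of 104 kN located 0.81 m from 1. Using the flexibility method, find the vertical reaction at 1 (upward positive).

R_1 = 232.1 kN

Choose R_2 as the redundant. The primary structure is the cantilever fixed at 1.
Deflection at 2 on the released cantilever, summing each load's contribution:
  triangular load, peak 22 at the free end: 11w₀L⁴/(120EI) = 225/EI
  point load 175.4 at a = 1.62: Pa²(3L − a)/(6EI) = 623.7/EI
  point load 104 at a = 0.81: Pa²(3L − a)/(6EI) = 101.7/EI
  δ_0 = 950.4/EI
Flexibility coefficient — unit upward force at 2: δ_{22} = L³/(3EI) = 11.44/EI.
Compatibility at 2: δ_0 − R_2·δ_{22} = 0, so R_2 = 950.4/11.44 = 83.06 kN.
Vertical equilibrium: R_1 = ΣP − R_2 = 315.1 − 83.06 = 232.1 kN.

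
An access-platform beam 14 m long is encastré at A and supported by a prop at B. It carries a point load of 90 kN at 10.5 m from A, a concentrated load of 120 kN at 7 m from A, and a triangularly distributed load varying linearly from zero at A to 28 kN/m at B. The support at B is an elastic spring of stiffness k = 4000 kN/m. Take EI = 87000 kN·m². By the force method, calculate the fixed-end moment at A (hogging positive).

M_A = 848.6 kN·m

Release the roller at B. Primary structure: cantilever fixed at A.
Free-end deflection of the primary structure under the applied loading (downward +):
  point load 90 at a = 10.5: Pa²(3L − a)/(6EI) = 52093/EI
  point load 120 at a = 7: Pa²(3L − a)/(6EI) = 34300/EI
  triangular load, peak 28 at the free end: 11w₀L⁴/(120EI) = 98601/EI
  δ_0 = 184994/EI
Flexibility coefficient — unit upward force at B: δ_{BB} = L³/(3EI) = 914.7/EI.
With EI = 87000 kN·m²: δ_0 = 2.1264 m and δ_{BB} = 0.010513 m/kN.
Compatibility — the spring shortens by R_B/k under the reaction it provides: δ_0 − R_B·δ_{BB} = R_B/k. With 1/k = 0.00025 m/kN, R_B = δ_0 / (δ_{BB} + 1/k) = 2.1264 / (0.010513 + 0.00025) = 197.6 kN.
Moment equilibrium about A: M_A = Σ(load moments about A) − R_B·L = 3614 − 197.6×14 = 848.6 kN·m.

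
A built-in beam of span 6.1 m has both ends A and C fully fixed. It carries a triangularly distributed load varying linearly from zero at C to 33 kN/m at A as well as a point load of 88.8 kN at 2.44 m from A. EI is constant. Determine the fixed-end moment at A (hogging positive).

M_A = 139.4 kN·m

Take the two fixed-end moments M_A, M_C as redundants; the released structure is the simple span AC.
On the primary (simply-supported) span, the end slopes from the loading are:
  at A: triangular load, peak 33: w₀L³/(45EI) = 166.5/EI
  at C: triangular load, peak 33: 7w₀L³/(360EI) = 145.6/EI
  at A: point load 88.8 at a = 2.44: Pab(L + b)/(6LEI) = 211.5/EI
  at C: point load 88.8 at a = 2.44: Pab(L + a)/(6LEI) = 185/EI
  θ_A0 = 377.9/EI,  θ_C0 = 330.7/EI
Flexibility coefficients: a unit moment at one end gives L/(3EI) there and L/(6EI) at the far end, so f₁₁ = f₂₂ = 2.033/EI and f₁₂ = f₂₁ = 1.017/EI.
Compatibility — zero rotation at each built-in end:
  2.033 M_A + 1.017 M_C = 377.9
  1.017 M_A + 2.033 M_C = 330.7
Solving the pair gives M_A = 139.4 kN·m and M_C = 92.93 kN·m (hogging).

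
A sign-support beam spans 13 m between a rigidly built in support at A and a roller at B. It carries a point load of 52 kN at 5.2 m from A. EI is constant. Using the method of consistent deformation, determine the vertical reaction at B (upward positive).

R_B = 10.82 kN

Remove the prop at B; the released (primary) structure is a cantilever built in at A.
Primary-structure tip deflection at B by superposition:
  point load 52 at a = 5.2: Pa²(3L − a)/(6EI) = 7921/EI
Flexibility coefficient — unit upward force at B: δ_{BB} = L³/(3EI) = 732.3/EI.
Compatibility at B: δ_0 − R_B·δ_{BB} = 0, so R_B = 7921/732.3 = 10.82 kN.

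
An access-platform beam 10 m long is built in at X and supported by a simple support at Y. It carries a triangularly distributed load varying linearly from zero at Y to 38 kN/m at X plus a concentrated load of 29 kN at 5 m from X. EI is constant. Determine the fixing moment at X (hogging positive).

M_X = 307.7 kN·m

Take the reaction at Y as the redundant and release it; the primary structure is a cantilever fixed at X.
Deflection at Y on the released cantilever, summing each load's contribution:
  triangular load, peak 38 at the fixed end: w₀L⁴/(30EI) = 12667/EI
  point load 29 at a = 5: Pa²(3L − a)/(6EI) = 3021/EI
  δ_0 = 15688/EI
Flexibility coefficient — unit upward force at Y: δ_{YY} = L³/(3EI) = 333.3/EI.
The prop prevents deflection at Y: R_Y = δ_0/δ_{YY} = 15688/333.3 = 47.06 kN.
Moment equilibrium about X: M_X = Σ(load moments about X) − R_Y·L = 778.3 − 47.06×10 = 307.7 kN·m.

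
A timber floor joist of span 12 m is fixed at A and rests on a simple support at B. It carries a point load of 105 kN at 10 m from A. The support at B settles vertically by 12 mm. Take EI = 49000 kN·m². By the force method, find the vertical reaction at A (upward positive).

R_A = 27.03 kN

Remove the prop at B; the released (primary) structure is a cantilever built in at A.
Deflection at B on the released cantilever, summing each load's contribution:
  point load 105 at a = 10: Pa²(3L − a)/(6EI) = 45500/EI
Flexibility coefficient — unit upward force at B: δ_{BB} = L³/(3EI) = 576/EI.
With EI = 49000 kN·m²: δ_0 = 0.92857 m and δ_{BB} = 0.011755 m/kN.
Compatibility — the beam at B must follow the support down by 0.012 m: δ_0 − R_B·δ_{BB} = 0.012, so R_B = (0.92857 − 0.012)/0.011755 = 77.97 kN.
Vertical equilibrium: R_A = ΣP − R_B = 105 − 77.97 = 27.03 kN.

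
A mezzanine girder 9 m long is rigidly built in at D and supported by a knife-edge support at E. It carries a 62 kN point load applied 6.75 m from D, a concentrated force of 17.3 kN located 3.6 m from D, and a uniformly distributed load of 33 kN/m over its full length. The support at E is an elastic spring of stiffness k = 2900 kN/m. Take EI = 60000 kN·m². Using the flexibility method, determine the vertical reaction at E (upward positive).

Release the roller at E. Primary structure: cantilever fixed at D.
Deflection at E on the released cantilever, summing each load's contribution:
  point load 62 at a = 6.75: Pa²(3L − a)/(6EI) = 9534/EI
  point load 17.3 at a = 3.6: Pa²(3L − a)/(6EI) = 874.4/EI
  UDL 33: wL⁴/(8EI) = 27064/EI
  δ_0 = 37472/EI
Tip deflection under a unit load at E: L³/(3EI) = 243/EI.
With EI = 60000 kN·m²: δ_0 = 0.62454 m and δ_{EE} = 0.00405 m/kN.
Compatibility — the spring shortens by R_E/k under the reaction it provides: δ_0 − R_E·δ_{EE} = R_E/k. With 1/k = 0.000345 m/kN, R_E = δ_0 / (δ_{EE} + 1/k) = 0.62454 / (0.00405 + 0.000345) = 142.1 kN.

R_E = 142.1 kN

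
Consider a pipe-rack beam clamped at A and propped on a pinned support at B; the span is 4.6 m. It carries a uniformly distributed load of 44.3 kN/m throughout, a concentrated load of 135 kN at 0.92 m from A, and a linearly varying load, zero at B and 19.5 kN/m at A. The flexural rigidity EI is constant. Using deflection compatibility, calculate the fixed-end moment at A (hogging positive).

M_A = 234.1 kN·m

Remove the prop at B; the released (primary) structure is a cantilever built in at A.
Primary-structure tip deflection at B by superposition:
  UDL 44.3: wL⁴/(8EI) = 2479/EI
  point load 135 at a = 0.92: Pa²(3L − a)/(6EI) = 245.3/EI
  triangular load, peak 19.5 at the fixed end: w₀L⁴/(30EI) = 291/EI
  δ_0 = 3016/EI
Flexibility coefficient — unit upward force at B: δ_{BB} = L³/(3EI) = 32.45/EI.
The prop prevents deflection at B: R_B = δ_0/δ_{BB} = 3016/32.45 = 92.95 kN.
Moment equilibrium about A: M_A = Σ(load moments about A) − R_B·L = 661.7 − 92.95×4.6 = 234.1 kN·m.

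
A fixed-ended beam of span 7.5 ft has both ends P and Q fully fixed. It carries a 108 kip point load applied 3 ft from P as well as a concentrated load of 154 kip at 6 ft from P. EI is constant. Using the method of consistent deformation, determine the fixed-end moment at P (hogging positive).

Take the two fixed-end moments M_P, M_Q as redundants; the released structure is the simple span PQ.
End rotations of the released simple span under the applied load (×1/EI):
  at P: point load 108 at a = 3: Pab(L + b)/(6LEI) = 388.8/EI
  at Q: point load 108 at a = 3: Pab(L + a)/(6LEI) = 340.2/EI
  at P: point load 154 at a = 6: Pab(L + b)/(6LEI) = 277.2/EI
  at Q: point load 154 at a = 6: Pab(L + a)/(6LEI) = 415.8/EI
  θ_P0 = 666/EI,  θ_Q0 = 756/EI
Flexibility coefficients: a unit moment at one end gives L/(3EI) there and L/(6EI) at the far end, so f₁₁ = f₂₂ = 2.5/EI and f₁₂ = f₂₁ = 1.25/EI.
Compatibility — zero rotation at each built-in end:
  2.5 M_P + 1.25 M_Q = 666
  1.25 M_P + 2.5 M_Q = 756
Solving the pair gives M_P = 153.6 kip·ft and M_Q = 225.6 kip·ft (hogging).

M_P = 153.6 kip·ft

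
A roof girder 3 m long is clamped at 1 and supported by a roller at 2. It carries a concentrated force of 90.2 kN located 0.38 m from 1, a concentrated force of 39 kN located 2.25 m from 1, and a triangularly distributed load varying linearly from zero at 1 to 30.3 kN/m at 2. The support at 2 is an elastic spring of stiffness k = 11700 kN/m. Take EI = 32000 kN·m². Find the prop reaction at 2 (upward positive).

Release the roller at 2. Primary structure: cantilever fixed at 1.
Downward deflection at the released point 2 due to the loads:
  point load 90.2 at a = 0.38: Pa²(3L − a)/(6EI) = 18.71/EI
  point load 39 at a = 2.25: Pa²(3L − a)/(6EI) = 222.1/EI
  triangular load, peak 30.3 at the free end: 11w₀L⁴/(120EI) = 225/EI
  δ_0 = 465.8/EI
Flexibility coefficient — unit upward force at 2: δ_{22} = L³/(3EI) = 9/EI.
With EI = 32000 kN·m²: δ_0 = 0.014556 m and δ_{22} = 0.000281 m/kN.
Compatibility — the spring shortens by R_2/k under the reaction it provides: δ_0 − R_2·δ_{22} = R_2/k. With 1/k = 0.000085 m/kN, R_2 = δ_0 / (δ_{22} + 1/k) = 0.014556 / (0.000281 + 0.000085) = 39.69 kN.

R_2 = 39.69 kN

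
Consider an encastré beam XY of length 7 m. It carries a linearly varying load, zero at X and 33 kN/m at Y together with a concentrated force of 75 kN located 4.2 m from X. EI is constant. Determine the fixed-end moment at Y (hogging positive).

M_Y = 156.4 kN·m

Release both end moments; the primary structure is a simply-supported span XY with redundants M_X and M_Y.
End rotations of the released simple span under the applied load (×1/EI):
  at X: triangular load, peak 33: 7w₀L³/(360EI) = 220.1/EI
  at Y: triangular load, peak 33: w₀L³/(45EI) = 251.5/EI
  at X: point load 75 at a = 4.2: Pab(L + b)/(6LEI) = 205.8/EI
  at Y: point load 75 at a = 4.2: Pab(L + a)/(6LEI) = 235.2/EI
  θ_X0 = 425.9/EI,  θ_Y0 = 486.7/EI
Flexibility coefficients: a unit moment at one end gives L/(3EI) there and L/(6EI) at the far end, so f₁₁ = f₂₂ = 2.333/EI and f₁₂ = f₂₁ = 1.167/EI.
Compatibility — zero rotation at each built-in end:
  2.333 M_X + 1.167 M_Y = 425.9
  1.167 M_X + 2.333 M_Y = 486.7
Solving the pair gives M_X = 104.3 kN·m and M_Y = 156.4 kN·m (hogging).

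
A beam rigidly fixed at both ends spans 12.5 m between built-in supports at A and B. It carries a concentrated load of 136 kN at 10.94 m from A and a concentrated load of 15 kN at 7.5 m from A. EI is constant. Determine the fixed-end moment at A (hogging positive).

Release both end moments; the primary structure is a simply-supported span AB with redundants M_A and M_B.
Simple-span end rotations at A and B under the given loads:
  at A: point load 136 at a = 10.94: Pab(L + b)/(6LEI) = 435.1/EI
  at B: point load 136 at a = 10.94: Pab(L + a)/(6LEI) = 725.4/EI
  at A: point load 15 at a = 7.5: Pab(L + b)/(6LEI) = 131.2/EI
  at B: point load 15 at a = 7.5: Pab(L + a)/(6LEI) = 150/EI
  θ_A0 = 566.4/EI,  θ_B0 = 875.4/EI
Flexibility coefficients: a unit moment at one end gives L/(3EI) there and L/(6EI) at the far end, so f₁₁ = f₂₂ = 4.167/EI and f₁₂ = f₂₁ = 2.083/EI.
Compatibility — zero rotation at each built-in end:
  4.167 M_A + 2.083 M_B = 566.4
  2.083 M_A + 4.167 M_B = 875.4
Solving the pair gives M_A = 41.17 kN·m and M_B = 189.5 kN·m (hogging).

M_A = 41.17 kN·m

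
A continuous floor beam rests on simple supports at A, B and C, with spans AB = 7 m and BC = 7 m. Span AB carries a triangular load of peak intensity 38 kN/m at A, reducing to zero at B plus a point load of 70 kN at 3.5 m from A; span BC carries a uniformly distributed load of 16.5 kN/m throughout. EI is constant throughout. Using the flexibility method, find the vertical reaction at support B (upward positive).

R_B = 180.2 kN

Insert a hinge at B; M_B is the redundant, and each span becomes simply supported.
End slopes at the hinge B, treating each span as simply supported:
  span AB: triangular load, peak 38: 7w₀L³/(360EI) = 253.4/EI
  span AB: point load 70 at a = 3.5: Pab(L + a)/(6LEI) = 214.4/EI
  span BC: UDL 16.5: wL³/(24EI) = 235.8/EI
  relative rotation θ_0 = (467.8 + 235.8)/EI = 703.6/EI
A unit hogging moment at B produces rotation L₁/(3EI) + L₂/(3EI) = 4.667/EI.
Compatibility: M_B·(L₁+L₂)/(3EI) = θ_0, giving M_B = 150.8 kN·m (hogging).
Span AB, ΣM about A with M_B applied at B: R_B^{AB}·7 = 555.3 + 150.8, so R_B^{AB} = 100.9 kN and R_A = 203 − 100.9 = 102.1 kN.
Span BC, ΣM about C: R_B^{BC}·7 = 404.2 + 150.8, so R_B^{BC} = 79.29 kN and R_C = 115.5 − 79.29 = 36.21 kN.
R_B = 100.9 + 79.29 = 180.2 kN.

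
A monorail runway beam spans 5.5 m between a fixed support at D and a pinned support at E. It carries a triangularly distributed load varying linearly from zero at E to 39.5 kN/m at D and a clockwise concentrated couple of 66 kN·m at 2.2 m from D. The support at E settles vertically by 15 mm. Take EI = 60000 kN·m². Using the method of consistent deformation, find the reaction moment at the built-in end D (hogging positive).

Choose R_E as the redundant. The primary structure is the cantilever fixed at D.
Primary-structure tip deflection at E by superposition:
  triangular load, peak 39.5 at the fixed end: w₀L⁴/(30EI) = 1205/EI
  clockwise couple 66 at a = 2.2: M₀a(2L − a)/(2EI) = 638.9/EI
  δ_0 = 1844/EI
Flexibility coefficient — unit upward force at E: δ_{EE} = L³/(3EI) = 55.46/EI.
With EI = 60000 kN·m²: δ_0 = 0.030729 m and δ_{EE} = 0.000924 m/kN.
Compatibility — the beam at E must follow the support down by 0.015 m: δ_0 − R_E·δ_{EE} = 0.015, so R_E = (0.030729 − 0.015)/0.000924 = 17.02 kN.
Moment equilibrium about D: M_D = Σ(load moments about D) − R_E·L = 265.1 − 17.02×5.5 = 171.6 kN·m.

M_D = 171.6 kN·m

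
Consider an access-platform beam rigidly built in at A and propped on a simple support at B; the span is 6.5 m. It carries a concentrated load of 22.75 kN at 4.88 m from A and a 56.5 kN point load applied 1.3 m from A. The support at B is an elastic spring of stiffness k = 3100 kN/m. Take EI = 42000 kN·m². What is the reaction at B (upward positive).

Choose R_B as the redundant. The primary structure is the cantilever fixed at A.
Free-end deflection of the primary structure under the applied loading (downward +):
  point load 22.75 at a = 4.88: Pa²(3L − a)/(6EI) = 1320/EI
  point load 56.5 at a = 1.3: Pa²(3L − a)/(6EI) = 289.6/EI
  δ_0 = 1610/EI
Flexibility coefficient — unit upward force at B: δ_{BB} = L³/(3EI) = 91.54/EI.
With EI = 42000 kN·m²: δ_0 = 0.038328 m and δ_{BB} = 0.00218 m/kN.
Compatibility — the spring shortens by R_B/k under the reaction it provides: δ_0 − R_B·δ_{BB} = R_B/k. With 1/k = 0.000323 m/kN, R_B = δ_0 / (δ_{BB} + 1/k) = 0.038328 / (0.00218 + 0.000323) = 15.32 kN.

R_B = 15.32 kN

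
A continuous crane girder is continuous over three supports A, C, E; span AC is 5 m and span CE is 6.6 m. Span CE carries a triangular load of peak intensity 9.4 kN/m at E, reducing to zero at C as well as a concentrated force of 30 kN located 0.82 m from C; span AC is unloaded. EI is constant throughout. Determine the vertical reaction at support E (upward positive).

R_E = 20.61 kN

Take M_C as the redundant. Released structure: two simple spans AC and CE with a hinge at C.
End slopes at the hinge C, treating each span as simply supported:
  span CE: triangular load, peak 9.4: 7w₀L³/(360EI) = 52.55/EI
  span CE: point load 30 at a = 0.82: Pab(L + b)/(6LEI) = 44.45/EI
  relative rotation θ_0 = (0 + 97)/EI = 97/EI
A unit hogging moment at C produces rotation L₁/(3EI) + L₂/(3EI) = 3.867/EI.
Compatibility: M_C·(L₁+L₂)/(3EI) = θ_0, giving M_C = 25.09 kN·m (hogging).
Span CE, ΣM about E: R_C^{CE}·6.6 = 241.6 + 25.09, so R_C^{CE} = 40.41 kN and R_E = 61.02 − 40.41 = 20.61 kN.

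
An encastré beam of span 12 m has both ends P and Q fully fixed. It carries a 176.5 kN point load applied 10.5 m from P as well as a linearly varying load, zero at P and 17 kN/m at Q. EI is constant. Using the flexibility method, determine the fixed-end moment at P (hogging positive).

Take the two fixed-end moments M_P, M_Q as redundants; the released structure is the simple span PQ.
End rotations of the released simple span under the applied load (×1/EI):
  at P: point load 176.5 at a = 10.5: Pab(L + b)/(6LEI) = 521.2/EI
  at Q: point load 176.5 at a = 10.5: Pab(L + a)/(6LEI) = 868.7/EI
  at P: triangular load, peak 17: 7w₀L³/(360EI) = 571.2/EI
  at Q: triangular load, peak 17: w₀L³/(45EI) = 652.8/EI
  θ_P0 = 1092/EI,  θ_Q0 = 1522/EI
Flexibility coefficients: a unit moment at one end gives L/(3EI) there and L/(6EI) at the far end, so f₁₁ = f₂₂ = 4/EI and f₁₂ = f₂₁ = 2/EI.
Compatibility — zero rotation at each built-in end:
  4 M_P + 2 M_Q = 1092
  2 M_P + 4 M_Q = 1522
Solving the pair gives M_P = 110.6 kN·m and M_Q = 325.1 kN·m (hogging).

M_P = 110.6 kN·m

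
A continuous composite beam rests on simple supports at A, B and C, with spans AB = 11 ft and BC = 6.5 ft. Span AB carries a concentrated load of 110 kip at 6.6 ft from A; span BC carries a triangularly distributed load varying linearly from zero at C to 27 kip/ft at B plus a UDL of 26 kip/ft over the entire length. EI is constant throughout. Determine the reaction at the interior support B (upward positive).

R_B = 264.1 kip

Insert a hinge at B; M_B is the redundant, and each span becomes simply supported.
End slopes at the hinge B, treating each span as simply supported:
  span AB: point load 110 at a = 6.6: Pab(L + a)/(6LEI) = 851.8/EI
  span BC: triangular load, peak 27: w₀L³/(45EI) = 164.8/EI
  span BC: UDL 26: wL³/(24EI) = 297.5/EI
  relative rotation θ_0 = (851.8 + 462.3)/EI = 1314/EI
A unit hogging moment at B produces rotation L₁/(3EI) + L₂/(3EI) = 5.833/EI.
Slope continuity at B: θ_0 = M_B·5.833/EI, so M_B = 1314/5.833 = 225.3 kip·ft (hogging).
Span AB, ΣM about A with M_B applied at B: R_B^{AB}·11 = 726 + 225.3, so R_B^{AB} = 86.48 kip and R_A = 110 − 86.48 = 23.52 kip.
Span BC, ΣM about C: R_B^{BC}·6.5 = 929.5 + 225.3, so R_B^{BC} = 177.7 kip and R_C = 256.8 − 177.7 = 79.09 kip.
R_B = 86.48 + 177.7 = 264.1 kip.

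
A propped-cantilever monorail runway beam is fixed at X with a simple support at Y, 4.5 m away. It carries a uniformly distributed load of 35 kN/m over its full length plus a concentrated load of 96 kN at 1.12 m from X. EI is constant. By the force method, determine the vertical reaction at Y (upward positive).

Release the roller at Y. Primary structure: cantilever fixed at X.
Deflection at Y on the released cantilever, summing each load's contribution:
  UDL 35: wL⁴/(8EI) = 1794/EI
  point load 96 at a = 1.12: Pa²(3L − a)/(6EI) = 248.5/EI
  δ_0 = 2042/EI
Flexibility coefficient — unit upward force at Y: δ_{YY} = L³/(3EI) = 30.38/EI.
The prop prevents deflection at Y: R_Y = δ_0/δ_{YY} = 2042/30.38 = 67.24 kN.

R_Y = 67.24 kN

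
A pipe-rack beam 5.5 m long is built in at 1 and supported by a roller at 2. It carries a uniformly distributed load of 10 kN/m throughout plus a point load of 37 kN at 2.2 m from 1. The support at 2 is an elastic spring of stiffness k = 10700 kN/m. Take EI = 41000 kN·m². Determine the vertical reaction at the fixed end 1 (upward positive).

Remove the prop at 2; the released (primary) structure is a cantilever built in at 1.
Primary-structure tip deflection at 2 by superposition:
  UDL 10: wL⁴/(8EI) = 1144/EI
  point load 37 at a = 2.2: Pa²(3L − a)/(6EI) = 426.8/EI
  δ_0 = 1571/EI
Tip deflection under a unit load at 2: L³/(3EI) = 55.46/EI.
With EI = 41000 kN·m²: δ_0 = 0.038308 m and δ_{22} = 0.001353 m/kN.
Compatibility — the spring shortens by R_2/k under the reaction it provides: δ_0 − R_2·δ_{22} = R_2/k. With 1/k = 0.000093 m/kN, R_2 = δ_0 / (δ_{22} + 1/k) = 0.038308 / (0.001353 + 0.000093) = 26.49 kN.
Vertical equilibrium: R_1 = ΣP − R_2 = 92 − 26.49 = 65.51 kN.

R_1 = 65.51 kN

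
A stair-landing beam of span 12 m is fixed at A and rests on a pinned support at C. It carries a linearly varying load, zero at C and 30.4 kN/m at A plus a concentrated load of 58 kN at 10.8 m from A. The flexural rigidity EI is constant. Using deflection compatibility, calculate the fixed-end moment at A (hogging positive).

Choose R_C as the redundant. The primary structure is the cantilever fixed at A.
Deflection at C on the released cantilever, summing each load's contribution:
  triangular load, peak 30.4 at the fixed end: w₀L⁴/(30EI) = 21012/EI
  point load 58 at a = 10.8: Pa²(3L − a)/(6EI) = 28414/EI
  δ_0 = 49426/EI
Flexibility coefficient — unit upward force at C: δ_{CC} = L³/(3EI) = 576/EI.
Compatibility at C: δ_0 − R_C·δ_{CC} = 0, so R_C = 49426/576 = 85.81 kN.
Moment equilibrium about A: M_A = Σ(load moments about A) − R_C·L = 1356 − 85.81×12 = 326.3 kN·m.

M_A = 326.3 kN·m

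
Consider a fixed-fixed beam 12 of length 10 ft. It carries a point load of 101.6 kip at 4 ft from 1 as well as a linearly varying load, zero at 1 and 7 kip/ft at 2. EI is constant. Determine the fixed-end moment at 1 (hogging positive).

Take the two fixed-end moments M_1, M_2 as redundants; the released structure is the simple span 12.
Simple-span end rotations at 1 and 2 under the given loads:
  at 1: point load 101.6 at a = 4: Pab(L + b)/(6LEI) = 650.2/EI
  at 2: point load 101.6 at a = 4: Pab(L + a)/(6LEI) = 569/EI
  at 1: triangular load, peak 7: 7w₀L³/(360EI) = 136.1/EI
  at 2: triangular load, peak 7: w₀L³/(45EI) = 155.6/EI
  θ_10 = 786.4/EI,  θ_20 = 724.5/EI
Flexibility coefficients: a unit moment at one end gives L/(3EI) there and L/(6EI) at the far end, so f₁₁ = f₂₂ = 3.333/EI and f₁₂ = f₂₁ = 1.667/EI.
Compatibility — zero rotation at each built-in end:
  3.333 M_1 + 1.667 M_2 = 786.4
  1.667 M_1 + 3.333 M_2 = 724.5
Solving the pair gives M_1 = 169.6 kip·ft and M_2 = 132.5 kip·ft (hogging).

M_1 = 169.6 kip·ft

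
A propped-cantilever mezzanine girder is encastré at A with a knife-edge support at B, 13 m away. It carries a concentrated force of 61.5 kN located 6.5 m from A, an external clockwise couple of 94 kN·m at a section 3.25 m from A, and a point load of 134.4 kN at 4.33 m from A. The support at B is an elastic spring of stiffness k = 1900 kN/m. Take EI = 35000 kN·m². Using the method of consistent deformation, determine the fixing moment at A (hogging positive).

M_A = 519.7 kN·m

Choose R_B as the redundant. The primary structure is the cantilever fixed at A.
Primary-structure tip deflection at B by superposition:
  point load 61.5 at a = 6.5: Pa²(3L − a)/(6EI) = 14075/EI
  clockwise couple 94 at a = 3.25: M₀a(2L − a)/(2EI) = 3475/EI
  point load 134.4 at a = 4.33: Pa²(3L − a)/(6EI) = 14561/EI
  δ_0 = 32110/EI
Tip deflection under a unit load at B: L³/(3EI) = 732.3/EI.
With EI = 35000 kN·m²: δ_0 = 0.91743 m and δ_{BB} = 0.020924 m/kN.
Compatibility — the spring shortens by R_B/k under the reaction it provides: δ_0 − R_B·δ_{BB} = R_B/k. With 1/k = 0.000526 m/kN, R_B = δ_0 / (δ_{BB} + 1/k) = 0.91743 / (0.020924 + 0.000526) = 42.77 kN.
Moment equilibrium about A: M_A = Σ(load moments about A) − R_B·L = 1076 − 42.77×13 = 519.7 kN·m.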